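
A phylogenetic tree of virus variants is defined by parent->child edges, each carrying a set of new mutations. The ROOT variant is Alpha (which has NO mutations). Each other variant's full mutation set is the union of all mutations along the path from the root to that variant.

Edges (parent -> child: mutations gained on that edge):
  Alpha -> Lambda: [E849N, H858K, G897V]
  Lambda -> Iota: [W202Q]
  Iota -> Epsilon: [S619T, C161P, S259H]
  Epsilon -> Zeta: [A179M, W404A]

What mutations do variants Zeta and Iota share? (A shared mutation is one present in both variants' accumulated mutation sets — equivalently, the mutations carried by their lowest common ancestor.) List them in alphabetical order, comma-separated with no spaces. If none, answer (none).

Accumulating mutations along path to Zeta:
  At Alpha: gained [] -> total []
  At Lambda: gained ['E849N', 'H858K', 'G897V'] -> total ['E849N', 'G897V', 'H858K']
  At Iota: gained ['W202Q'] -> total ['E849N', 'G897V', 'H858K', 'W202Q']
  At Epsilon: gained ['S619T', 'C161P', 'S259H'] -> total ['C161P', 'E849N', 'G897V', 'H858K', 'S259H', 'S619T', 'W202Q']
  At Zeta: gained ['A179M', 'W404A'] -> total ['A179M', 'C161P', 'E849N', 'G897V', 'H858K', 'S259H', 'S619T', 'W202Q', 'W404A']
Mutations(Zeta) = ['A179M', 'C161P', 'E849N', 'G897V', 'H858K', 'S259H', 'S619T', 'W202Q', 'W404A']
Accumulating mutations along path to Iota:
  At Alpha: gained [] -> total []
  At Lambda: gained ['E849N', 'H858K', 'G897V'] -> total ['E849N', 'G897V', 'H858K']
  At Iota: gained ['W202Q'] -> total ['E849N', 'G897V', 'H858K', 'W202Q']
Mutations(Iota) = ['E849N', 'G897V', 'H858K', 'W202Q']
Intersection: ['A179M', 'C161P', 'E849N', 'G897V', 'H858K', 'S259H', 'S619T', 'W202Q', 'W404A'] ∩ ['E849N', 'G897V', 'H858K', 'W202Q'] = ['E849N', 'G897V', 'H858K', 'W202Q']

Answer: E849N,G897V,H858K,W202Q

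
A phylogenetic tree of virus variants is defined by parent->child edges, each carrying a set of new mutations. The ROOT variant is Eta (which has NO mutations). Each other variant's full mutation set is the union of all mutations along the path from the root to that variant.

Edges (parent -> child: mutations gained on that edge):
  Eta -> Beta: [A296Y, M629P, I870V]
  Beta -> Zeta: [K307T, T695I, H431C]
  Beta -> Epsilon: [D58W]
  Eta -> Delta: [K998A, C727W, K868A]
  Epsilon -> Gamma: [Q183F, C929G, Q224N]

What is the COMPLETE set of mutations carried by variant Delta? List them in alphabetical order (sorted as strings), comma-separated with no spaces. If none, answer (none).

At Eta: gained [] -> total []
At Delta: gained ['K998A', 'C727W', 'K868A'] -> total ['C727W', 'K868A', 'K998A']

Answer: C727W,K868A,K998A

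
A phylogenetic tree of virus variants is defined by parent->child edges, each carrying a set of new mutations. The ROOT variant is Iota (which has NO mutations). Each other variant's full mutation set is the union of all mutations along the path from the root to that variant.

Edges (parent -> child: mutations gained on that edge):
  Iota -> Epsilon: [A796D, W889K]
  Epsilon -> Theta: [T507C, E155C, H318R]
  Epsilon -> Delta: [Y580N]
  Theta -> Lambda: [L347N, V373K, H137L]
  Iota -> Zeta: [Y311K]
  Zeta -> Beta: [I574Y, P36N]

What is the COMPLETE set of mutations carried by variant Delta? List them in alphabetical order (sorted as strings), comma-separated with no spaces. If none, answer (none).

Answer: A796D,W889K,Y580N

Derivation:
At Iota: gained [] -> total []
At Epsilon: gained ['A796D', 'W889K'] -> total ['A796D', 'W889K']
At Delta: gained ['Y580N'] -> total ['A796D', 'W889K', 'Y580N']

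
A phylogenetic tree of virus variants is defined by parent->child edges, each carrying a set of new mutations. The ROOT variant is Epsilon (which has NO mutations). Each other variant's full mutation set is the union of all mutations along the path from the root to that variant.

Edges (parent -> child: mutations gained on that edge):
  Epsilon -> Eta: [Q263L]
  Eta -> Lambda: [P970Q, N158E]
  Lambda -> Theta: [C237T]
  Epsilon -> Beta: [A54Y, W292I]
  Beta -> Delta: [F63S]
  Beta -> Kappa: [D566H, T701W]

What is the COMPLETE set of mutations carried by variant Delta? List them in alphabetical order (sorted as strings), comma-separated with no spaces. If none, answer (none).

At Epsilon: gained [] -> total []
At Beta: gained ['A54Y', 'W292I'] -> total ['A54Y', 'W292I']
At Delta: gained ['F63S'] -> total ['A54Y', 'F63S', 'W292I']

Answer: A54Y,F63S,W292I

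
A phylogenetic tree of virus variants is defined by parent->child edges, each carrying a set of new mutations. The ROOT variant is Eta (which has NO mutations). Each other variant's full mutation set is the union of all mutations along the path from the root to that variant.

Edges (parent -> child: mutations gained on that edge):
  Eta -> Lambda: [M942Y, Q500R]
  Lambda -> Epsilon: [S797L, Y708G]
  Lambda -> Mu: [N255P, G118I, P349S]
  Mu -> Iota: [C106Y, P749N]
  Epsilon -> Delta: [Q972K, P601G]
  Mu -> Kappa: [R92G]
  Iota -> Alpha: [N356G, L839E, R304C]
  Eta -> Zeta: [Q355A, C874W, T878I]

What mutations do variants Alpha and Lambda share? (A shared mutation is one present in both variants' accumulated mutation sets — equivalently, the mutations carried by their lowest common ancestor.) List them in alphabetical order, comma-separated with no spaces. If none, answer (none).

Accumulating mutations along path to Alpha:
  At Eta: gained [] -> total []
  At Lambda: gained ['M942Y', 'Q500R'] -> total ['M942Y', 'Q500R']
  At Mu: gained ['N255P', 'G118I', 'P349S'] -> total ['G118I', 'M942Y', 'N255P', 'P349S', 'Q500R']
  At Iota: gained ['C106Y', 'P749N'] -> total ['C106Y', 'G118I', 'M942Y', 'N255P', 'P349S', 'P749N', 'Q500R']
  At Alpha: gained ['N356G', 'L839E', 'R304C'] -> total ['C106Y', 'G118I', 'L839E', 'M942Y', 'N255P', 'N356G', 'P349S', 'P749N', 'Q500R', 'R304C']
Mutations(Alpha) = ['C106Y', 'G118I', 'L839E', 'M942Y', 'N255P', 'N356G', 'P349S', 'P749N', 'Q500R', 'R304C']
Accumulating mutations along path to Lambda:
  At Eta: gained [] -> total []
  At Lambda: gained ['M942Y', 'Q500R'] -> total ['M942Y', 'Q500R']
Mutations(Lambda) = ['M942Y', 'Q500R']
Intersection: ['C106Y', 'G118I', 'L839E', 'M942Y', 'N255P', 'N356G', 'P349S', 'P749N', 'Q500R', 'R304C'] ∩ ['M942Y', 'Q500R'] = ['M942Y', 'Q500R']

Answer: M942Y,Q500R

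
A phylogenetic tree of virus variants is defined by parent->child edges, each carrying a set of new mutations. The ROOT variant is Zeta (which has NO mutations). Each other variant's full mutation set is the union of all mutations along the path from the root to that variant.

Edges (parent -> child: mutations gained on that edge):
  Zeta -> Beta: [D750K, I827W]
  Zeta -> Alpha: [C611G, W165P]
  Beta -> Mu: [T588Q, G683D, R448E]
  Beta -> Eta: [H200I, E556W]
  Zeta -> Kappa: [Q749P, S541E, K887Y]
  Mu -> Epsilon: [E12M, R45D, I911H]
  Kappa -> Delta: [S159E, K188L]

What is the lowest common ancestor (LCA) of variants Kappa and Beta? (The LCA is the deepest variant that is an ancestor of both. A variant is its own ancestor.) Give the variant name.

Path from root to Kappa: Zeta -> Kappa
  ancestors of Kappa: {Zeta, Kappa}
Path from root to Beta: Zeta -> Beta
  ancestors of Beta: {Zeta, Beta}
Common ancestors: {Zeta}
Walk up from Beta: Beta (not in ancestors of Kappa), Zeta (in ancestors of Kappa)
Deepest common ancestor (LCA) = Zeta

Answer: Zeta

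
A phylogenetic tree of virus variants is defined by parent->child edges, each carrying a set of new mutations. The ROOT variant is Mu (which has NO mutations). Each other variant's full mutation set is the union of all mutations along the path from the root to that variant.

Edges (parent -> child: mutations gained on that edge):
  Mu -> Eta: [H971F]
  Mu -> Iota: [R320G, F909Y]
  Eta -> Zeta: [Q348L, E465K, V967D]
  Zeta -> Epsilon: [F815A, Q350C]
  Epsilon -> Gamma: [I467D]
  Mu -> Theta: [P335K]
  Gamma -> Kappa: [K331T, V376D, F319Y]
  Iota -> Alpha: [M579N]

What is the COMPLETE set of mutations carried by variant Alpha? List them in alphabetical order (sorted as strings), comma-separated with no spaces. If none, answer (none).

At Mu: gained [] -> total []
At Iota: gained ['R320G', 'F909Y'] -> total ['F909Y', 'R320G']
At Alpha: gained ['M579N'] -> total ['F909Y', 'M579N', 'R320G']

Answer: F909Y,M579N,R320G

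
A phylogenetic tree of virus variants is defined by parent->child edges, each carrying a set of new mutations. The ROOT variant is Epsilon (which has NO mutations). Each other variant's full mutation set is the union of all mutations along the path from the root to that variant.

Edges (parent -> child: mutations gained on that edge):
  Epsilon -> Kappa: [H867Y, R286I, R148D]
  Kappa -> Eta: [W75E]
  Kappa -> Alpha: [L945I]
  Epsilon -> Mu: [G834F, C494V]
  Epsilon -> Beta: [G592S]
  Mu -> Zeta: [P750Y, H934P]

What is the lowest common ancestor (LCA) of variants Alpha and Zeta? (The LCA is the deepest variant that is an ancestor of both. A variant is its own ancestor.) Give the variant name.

Answer: Epsilon

Derivation:
Path from root to Alpha: Epsilon -> Kappa -> Alpha
  ancestors of Alpha: {Epsilon, Kappa, Alpha}
Path from root to Zeta: Epsilon -> Mu -> Zeta
  ancestors of Zeta: {Epsilon, Mu, Zeta}
Common ancestors: {Epsilon}
Walk up from Zeta: Zeta (not in ancestors of Alpha), Mu (not in ancestors of Alpha), Epsilon (in ancestors of Alpha)
Deepest common ancestor (LCA) = Epsilon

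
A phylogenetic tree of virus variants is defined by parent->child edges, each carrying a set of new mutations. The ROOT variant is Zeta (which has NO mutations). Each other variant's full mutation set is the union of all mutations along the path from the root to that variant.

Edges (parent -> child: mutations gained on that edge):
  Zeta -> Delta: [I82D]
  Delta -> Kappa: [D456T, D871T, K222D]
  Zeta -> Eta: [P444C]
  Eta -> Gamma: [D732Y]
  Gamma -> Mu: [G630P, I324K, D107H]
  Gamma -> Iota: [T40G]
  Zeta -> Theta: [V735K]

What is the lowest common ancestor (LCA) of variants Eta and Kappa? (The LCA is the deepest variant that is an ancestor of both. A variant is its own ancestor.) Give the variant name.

Path from root to Eta: Zeta -> Eta
  ancestors of Eta: {Zeta, Eta}
Path from root to Kappa: Zeta -> Delta -> Kappa
  ancestors of Kappa: {Zeta, Delta, Kappa}
Common ancestors: {Zeta}
Walk up from Kappa: Kappa (not in ancestors of Eta), Delta (not in ancestors of Eta), Zeta (in ancestors of Eta)
Deepest common ancestor (LCA) = Zeta

Answer: Zeta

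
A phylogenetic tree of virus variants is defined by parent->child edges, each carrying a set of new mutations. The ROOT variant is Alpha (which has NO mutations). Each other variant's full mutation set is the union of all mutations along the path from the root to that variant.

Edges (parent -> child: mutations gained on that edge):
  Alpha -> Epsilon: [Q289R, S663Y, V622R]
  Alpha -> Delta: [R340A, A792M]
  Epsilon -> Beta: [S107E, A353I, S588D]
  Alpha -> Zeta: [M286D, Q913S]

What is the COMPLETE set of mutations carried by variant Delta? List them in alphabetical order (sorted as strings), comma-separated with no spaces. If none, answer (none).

Answer: A792M,R340A

Derivation:
At Alpha: gained [] -> total []
At Delta: gained ['R340A', 'A792M'] -> total ['A792M', 'R340A']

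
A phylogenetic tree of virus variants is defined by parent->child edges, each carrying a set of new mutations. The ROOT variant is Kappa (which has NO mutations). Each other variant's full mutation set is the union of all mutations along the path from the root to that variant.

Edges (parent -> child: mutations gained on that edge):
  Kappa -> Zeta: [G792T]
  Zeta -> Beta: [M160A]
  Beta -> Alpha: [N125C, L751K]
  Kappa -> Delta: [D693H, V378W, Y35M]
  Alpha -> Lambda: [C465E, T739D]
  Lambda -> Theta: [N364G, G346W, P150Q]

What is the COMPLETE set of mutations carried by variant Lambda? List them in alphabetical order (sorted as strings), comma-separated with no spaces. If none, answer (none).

At Kappa: gained [] -> total []
At Zeta: gained ['G792T'] -> total ['G792T']
At Beta: gained ['M160A'] -> total ['G792T', 'M160A']
At Alpha: gained ['N125C', 'L751K'] -> total ['G792T', 'L751K', 'M160A', 'N125C']
At Lambda: gained ['C465E', 'T739D'] -> total ['C465E', 'G792T', 'L751K', 'M160A', 'N125C', 'T739D']

Answer: C465E,G792T,L751K,M160A,N125C,T739D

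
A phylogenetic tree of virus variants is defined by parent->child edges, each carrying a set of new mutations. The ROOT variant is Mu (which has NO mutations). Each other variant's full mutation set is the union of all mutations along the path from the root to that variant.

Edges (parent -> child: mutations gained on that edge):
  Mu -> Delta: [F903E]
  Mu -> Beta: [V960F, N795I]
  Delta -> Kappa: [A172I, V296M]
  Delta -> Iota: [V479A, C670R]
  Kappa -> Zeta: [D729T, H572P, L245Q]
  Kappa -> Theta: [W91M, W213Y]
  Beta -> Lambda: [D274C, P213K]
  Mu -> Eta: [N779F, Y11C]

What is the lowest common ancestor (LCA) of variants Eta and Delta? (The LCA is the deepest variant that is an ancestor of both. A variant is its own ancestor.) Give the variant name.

Path from root to Eta: Mu -> Eta
  ancestors of Eta: {Mu, Eta}
Path from root to Delta: Mu -> Delta
  ancestors of Delta: {Mu, Delta}
Common ancestors: {Mu}
Walk up from Delta: Delta (not in ancestors of Eta), Mu (in ancestors of Eta)
Deepest common ancestor (LCA) = Mu

Answer: Mu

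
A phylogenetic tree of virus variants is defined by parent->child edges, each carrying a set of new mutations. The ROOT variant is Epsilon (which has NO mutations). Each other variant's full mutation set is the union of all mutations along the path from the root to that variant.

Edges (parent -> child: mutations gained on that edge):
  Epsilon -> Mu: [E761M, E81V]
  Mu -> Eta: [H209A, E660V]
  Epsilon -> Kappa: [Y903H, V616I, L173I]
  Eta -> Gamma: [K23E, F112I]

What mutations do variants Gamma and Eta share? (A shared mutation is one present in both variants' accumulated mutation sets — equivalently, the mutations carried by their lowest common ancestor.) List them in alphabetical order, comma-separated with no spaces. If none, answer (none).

Answer: E660V,E761M,E81V,H209A

Derivation:
Accumulating mutations along path to Gamma:
  At Epsilon: gained [] -> total []
  At Mu: gained ['E761M', 'E81V'] -> total ['E761M', 'E81V']
  At Eta: gained ['H209A', 'E660V'] -> total ['E660V', 'E761M', 'E81V', 'H209A']
  At Gamma: gained ['K23E', 'F112I'] -> total ['E660V', 'E761M', 'E81V', 'F112I', 'H209A', 'K23E']
Mutations(Gamma) = ['E660V', 'E761M', 'E81V', 'F112I', 'H209A', 'K23E']
Accumulating mutations along path to Eta:
  At Epsilon: gained [] -> total []
  At Mu: gained ['E761M', 'E81V'] -> total ['E761M', 'E81V']
  At Eta: gained ['H209A', 'E660V'] -> total ['E660V', 'E761M', 'E81V', 'H209A']
Mutations(Eta) = ['E660V', 'E761M', 'E81V', 'H209A']
Intersection: ['E660V', 'E761M', 'E81V', 'F112I', 'H209A', 'K23E'] ∩ ['E660V', 'E761M', 'E81V', 'H209A'] = ['E660V', 'E761M', 'E81V', 'H209A']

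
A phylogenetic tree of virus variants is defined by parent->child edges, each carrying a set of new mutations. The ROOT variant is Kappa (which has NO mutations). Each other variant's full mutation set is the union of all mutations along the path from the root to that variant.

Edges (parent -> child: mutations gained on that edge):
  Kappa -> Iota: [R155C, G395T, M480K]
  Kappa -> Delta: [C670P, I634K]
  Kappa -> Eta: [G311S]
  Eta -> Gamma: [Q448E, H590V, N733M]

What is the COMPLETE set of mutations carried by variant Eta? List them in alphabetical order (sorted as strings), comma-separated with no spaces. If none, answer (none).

Answer: G311S

Derivation:
At Kappa: gained [] -> total []
At Eta: gained ['G311S'] -> total ['G311S']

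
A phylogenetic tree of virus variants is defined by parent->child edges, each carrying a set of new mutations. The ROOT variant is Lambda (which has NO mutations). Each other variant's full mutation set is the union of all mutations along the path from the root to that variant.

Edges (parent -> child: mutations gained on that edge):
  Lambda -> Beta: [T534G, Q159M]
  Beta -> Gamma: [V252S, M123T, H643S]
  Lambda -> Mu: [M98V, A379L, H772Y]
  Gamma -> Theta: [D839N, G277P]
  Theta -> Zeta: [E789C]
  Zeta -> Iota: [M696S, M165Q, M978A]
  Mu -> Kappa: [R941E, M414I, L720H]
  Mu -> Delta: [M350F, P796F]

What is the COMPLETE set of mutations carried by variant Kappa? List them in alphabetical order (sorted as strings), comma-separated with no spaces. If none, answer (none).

Answer: A379L,H772Y,L720H,M414I,M98V,R941E

Derivation:
At Lambda: gained [] -> total []
At Mu: gained ['M98V', 'A379L', 'H772Y'] -> total ['A379L', 'H772Y', 'M98V']
At Kappa: gained ['R941E', 'M414I', 'L720H'] -> total ['A379L', 'H772Y', 'L720H', 'M414I', 'M98V', 'R941E']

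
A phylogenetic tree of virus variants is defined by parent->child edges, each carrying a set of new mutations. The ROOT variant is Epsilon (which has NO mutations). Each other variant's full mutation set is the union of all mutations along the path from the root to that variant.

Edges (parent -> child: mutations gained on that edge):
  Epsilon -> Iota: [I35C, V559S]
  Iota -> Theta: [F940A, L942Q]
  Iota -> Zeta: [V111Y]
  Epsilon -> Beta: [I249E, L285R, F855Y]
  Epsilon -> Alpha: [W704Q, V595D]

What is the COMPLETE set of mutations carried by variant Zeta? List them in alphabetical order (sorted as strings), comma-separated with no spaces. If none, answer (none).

Answer: I35C,V111Y,V559S

Derivation:
At Epsilon: gained [] -> total []
At Iota: gained ['I35C', 'V559S'] -> total ['I35C', 'V559S']
At Zeta: gained ['V111Y'] -> total ['I35C', 'V111Y', 'V559S']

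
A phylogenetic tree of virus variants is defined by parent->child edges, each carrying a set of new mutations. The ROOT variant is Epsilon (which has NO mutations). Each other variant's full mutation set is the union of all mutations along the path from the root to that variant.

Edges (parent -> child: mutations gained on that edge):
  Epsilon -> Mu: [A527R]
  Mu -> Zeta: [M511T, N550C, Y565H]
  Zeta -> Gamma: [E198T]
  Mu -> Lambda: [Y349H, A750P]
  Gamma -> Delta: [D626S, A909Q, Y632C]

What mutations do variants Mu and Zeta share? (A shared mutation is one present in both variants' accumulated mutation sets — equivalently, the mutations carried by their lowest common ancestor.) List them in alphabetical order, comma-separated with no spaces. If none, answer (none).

Answer: A527R

Derivation:
Accumulating mutations along path to Mu:
  At Epsilon: gained [] -> total []
  At Mu: gained ['A527R'] -> total ['A527R']
Mutations(Mu) = ['A527R']
Accumulating mutations along path to Zeta:
  At Epsilon: gained [] -> total []
  At Mu: gained ['A527R'] -> total ['A527R']
  At Zeta: gained ['M511T', 'N550C', 'Y565H'] -> total ['A527R', 'M511T', 'N550C', 'Y565H']
Mutations(Zeta) = ['A527R', 'M511T', 'N550C', 'Y565H']
Intersection: ['A527R'] ∩ ['A527R', 'M511T', 'N550C', 'Y565H'] = ['A527R']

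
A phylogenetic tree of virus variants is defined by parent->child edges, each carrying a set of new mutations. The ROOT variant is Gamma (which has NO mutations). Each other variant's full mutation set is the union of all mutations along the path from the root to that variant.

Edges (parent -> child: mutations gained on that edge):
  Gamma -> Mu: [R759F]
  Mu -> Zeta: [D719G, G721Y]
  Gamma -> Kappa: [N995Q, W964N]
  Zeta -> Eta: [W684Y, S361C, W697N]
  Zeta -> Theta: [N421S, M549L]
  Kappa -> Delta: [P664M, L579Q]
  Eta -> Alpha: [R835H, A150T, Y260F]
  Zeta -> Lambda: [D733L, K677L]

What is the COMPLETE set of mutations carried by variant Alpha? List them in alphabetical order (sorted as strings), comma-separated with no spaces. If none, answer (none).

At Gamma: gained [] -> total []
At Mu: gained ['R759F'] -> total ['R759F']
At Zeta: gained ['D719G', 'G721Y'] -> total ['D719G', 'G721Y', 'R759F']
At Eta: gained ['W684Y', 'S361C', 'W697N'] -> total ['D719G', 'G721Y', 'R759F', 'S361C', 'W684Y', 'W697N']
At Alpha: gained ['R835H', 'A150T', 'Y260F'] -> total ['A150T', 'D719G', 'G721Y', 'R759F', 'R835H', 'S361C', 'W684Y', 'W697N', 'Y260F']

Answer: A150T,D719G,G721Y,R759F,R835H,S361C,W684Y,W697N,Y260F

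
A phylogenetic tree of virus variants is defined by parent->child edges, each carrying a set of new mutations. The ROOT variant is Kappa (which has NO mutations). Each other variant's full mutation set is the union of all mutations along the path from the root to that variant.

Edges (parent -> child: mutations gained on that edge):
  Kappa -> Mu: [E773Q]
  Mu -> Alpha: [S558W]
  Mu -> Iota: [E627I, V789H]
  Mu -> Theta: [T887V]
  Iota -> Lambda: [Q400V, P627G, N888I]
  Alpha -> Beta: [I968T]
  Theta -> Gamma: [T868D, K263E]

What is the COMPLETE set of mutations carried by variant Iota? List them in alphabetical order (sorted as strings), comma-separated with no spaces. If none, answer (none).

Answer: E627I,E773Q,V789H

Derivation:
At Kappa: gained [] -> total []
At Mu: gained ['E773Q'] -> total ['E773Q']
At Iota: gained ['E627I', 'V789H'] -> total ['E627I', 'E773Q', 'V789H']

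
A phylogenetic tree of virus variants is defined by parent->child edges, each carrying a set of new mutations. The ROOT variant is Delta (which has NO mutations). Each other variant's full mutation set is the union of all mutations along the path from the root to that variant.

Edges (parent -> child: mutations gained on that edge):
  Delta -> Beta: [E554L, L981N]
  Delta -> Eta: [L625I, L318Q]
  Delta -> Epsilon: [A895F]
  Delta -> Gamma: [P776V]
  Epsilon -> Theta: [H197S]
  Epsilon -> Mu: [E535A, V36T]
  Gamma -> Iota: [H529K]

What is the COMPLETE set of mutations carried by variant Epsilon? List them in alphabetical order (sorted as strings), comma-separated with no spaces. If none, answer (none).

Answer: A895F

Derivation:
At Delta: gained [] -> total []
At Epsilon: gained ['A895F'] -> total ['A895F']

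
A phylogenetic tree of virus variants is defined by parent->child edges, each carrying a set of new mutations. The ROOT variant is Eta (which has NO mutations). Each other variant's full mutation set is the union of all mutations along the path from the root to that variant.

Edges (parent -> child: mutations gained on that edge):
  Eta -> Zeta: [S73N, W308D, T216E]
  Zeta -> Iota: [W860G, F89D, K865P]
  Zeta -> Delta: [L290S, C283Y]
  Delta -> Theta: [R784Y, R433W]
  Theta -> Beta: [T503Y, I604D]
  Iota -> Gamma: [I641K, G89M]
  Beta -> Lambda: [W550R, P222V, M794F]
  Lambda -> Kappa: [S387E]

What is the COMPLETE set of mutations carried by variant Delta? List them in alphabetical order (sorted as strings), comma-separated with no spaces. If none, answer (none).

Answer: C283Y,L290S,S73N,T216E,W308D

Derivation:
At Eta: gained [] -> total []
At Zeta: gained ['S73N', 'W308D', 'T216E'] -> total ['S73N', 'T216E', 'W308D']
At Delta: gained ['L290S', 'C283Y'] -> total ['C283Y', 'L290S', 'S73N', 'T216E', 'W308D']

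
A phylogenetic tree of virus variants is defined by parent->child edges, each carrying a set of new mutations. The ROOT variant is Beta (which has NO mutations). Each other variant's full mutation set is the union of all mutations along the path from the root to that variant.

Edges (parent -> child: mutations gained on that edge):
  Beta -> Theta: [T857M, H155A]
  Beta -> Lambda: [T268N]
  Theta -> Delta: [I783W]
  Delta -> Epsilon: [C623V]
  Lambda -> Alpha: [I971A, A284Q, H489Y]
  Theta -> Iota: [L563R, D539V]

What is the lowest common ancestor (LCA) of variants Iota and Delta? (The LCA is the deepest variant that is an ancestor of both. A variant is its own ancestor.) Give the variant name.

Path from root to Iota: Beta -> Theta -> Iota
  ancestors of Iota: {Beta, Theta, Iota}
Path from root to Delta: Beta -> Theta -> Delta
  ancestors of Delta: {Beta, Theta, Delta}
Common ancestors: {Beta, Theta}
Walk up from Delta: Delta (not in ancestors of Iota), Theta (in ancestors of Iota), Beta (in ancestors of Iota)
Deepest common ancestor (LCA) = Theta

Answer: Theta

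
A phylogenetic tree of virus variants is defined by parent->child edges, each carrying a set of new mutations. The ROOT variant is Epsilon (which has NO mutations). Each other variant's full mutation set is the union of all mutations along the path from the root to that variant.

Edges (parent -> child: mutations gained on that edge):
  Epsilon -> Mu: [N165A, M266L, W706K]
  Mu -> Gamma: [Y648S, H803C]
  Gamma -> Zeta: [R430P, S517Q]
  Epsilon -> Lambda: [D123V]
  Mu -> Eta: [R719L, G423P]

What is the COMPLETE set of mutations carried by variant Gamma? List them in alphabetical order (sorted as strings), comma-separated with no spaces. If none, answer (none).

At Epsilon: gained [] -> total []
At Mu: gained ['N165A', 'M266L', 'W706K'] -> total ['M266L', 'N165A', 'W706K']
At Gamma: gained ['Y648S', 'H803C'] -> total ['H803C', 'M266L', 'N165A', 'W706K', 'Y648S']

Answer: H803C,M266L,N165A,W706K,Y648S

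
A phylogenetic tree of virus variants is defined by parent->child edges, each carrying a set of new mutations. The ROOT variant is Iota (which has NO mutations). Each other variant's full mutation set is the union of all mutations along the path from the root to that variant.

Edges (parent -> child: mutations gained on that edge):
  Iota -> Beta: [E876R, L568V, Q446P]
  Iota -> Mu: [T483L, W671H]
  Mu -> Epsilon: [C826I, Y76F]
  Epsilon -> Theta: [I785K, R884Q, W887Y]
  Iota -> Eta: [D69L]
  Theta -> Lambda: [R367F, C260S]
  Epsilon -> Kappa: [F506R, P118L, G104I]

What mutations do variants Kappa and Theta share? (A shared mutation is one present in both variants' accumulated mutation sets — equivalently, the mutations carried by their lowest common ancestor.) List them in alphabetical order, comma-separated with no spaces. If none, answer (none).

Answer: C826I,T483L,W671H,Y76F

Derivation:
Accumulating mutations along path to Kappa:
  At Iota: gained [] -> total []
  At Mu: gained ['T483L', 'W671H'] -> total ['T483L', 'W671H']
  At Epsilon: gained ['C826I', 'Y76F'] -> total ['C826I', 'T483L', 'W671H', 'Y76F']
  At Kappa: gained ['F506R', 'P118L', 'G104I'] -> total ['C826I', 'F506R', 'G104I', 'P118L', 'T483L', 'W671H', 'Y76F']
Mutations(Kappa) = ['C826I', 'F506R', 'G104I', 'P118L', 'T483L', 'W671H', 'Y76F']
Accumulating mutations along path to Theta:
  At Iota: gained [] -> total []
  At Mu: gained ['T483L', 'W671H'] -> total ['T483L', 'W671H']
  At Epsilon: gained ['C826I', 'Y76F'] -> total ['C826I', 'T483L', 'W671H', 'Y76F']
  At Theta: gained ['I785K', 'R884Q', 'W887Y'] -> total ['C826I', 'I785K', 'R884Q', 'T483L', 'W671H', 'W887Y', 'Y76F']
Mutations(Theta) = ['C826I', 'I785K', 'R884Q', 'T483L', 'W671H', 'W887Y', 'Y76F']
Intersection: ['C826I', 'F506R', 'G104I', 'P118L', 'T483L', 'W671H', 'Y76F'] ∩ ['C826I', 'I785K', 'R884Q', 'T483L', 'W671H', 'W887Y', 'Y76F'] = ['C826I', 'T483L', 'W671H', 'Y76F']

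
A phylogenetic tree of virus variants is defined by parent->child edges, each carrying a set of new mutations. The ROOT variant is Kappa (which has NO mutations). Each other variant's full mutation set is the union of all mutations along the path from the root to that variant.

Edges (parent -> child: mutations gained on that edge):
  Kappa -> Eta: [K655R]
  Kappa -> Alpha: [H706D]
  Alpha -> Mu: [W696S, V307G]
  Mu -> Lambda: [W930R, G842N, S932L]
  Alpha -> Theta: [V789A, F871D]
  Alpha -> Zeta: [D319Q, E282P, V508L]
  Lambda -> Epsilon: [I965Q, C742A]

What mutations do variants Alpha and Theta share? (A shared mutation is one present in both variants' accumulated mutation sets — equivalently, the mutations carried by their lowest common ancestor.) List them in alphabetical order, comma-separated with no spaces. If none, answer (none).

Accumulating mutations along path to Alpha:
  At Kappa: gained [] -> total []
  At Alpha: gained ['H706D'] -> total ['H706D']
Mutations(Alpha) = ['H706D']
Accumulating mutations along path to Theta:
  At Kappa: gained [] -> total []
  At Alpha: gained ['H706D'] -> total ['H706D']
  At Theta: gained ['V789A', 'F871D'] -> total ['F871D', 'H706D', 'V789A']
Mutations(Theta) = ['F871D', 'H706D', 'V789A']
Intersection: ['H706D'] ∩ ['F871D', 'H706D', 'V789A'] = ['H706D']

Answer: H706D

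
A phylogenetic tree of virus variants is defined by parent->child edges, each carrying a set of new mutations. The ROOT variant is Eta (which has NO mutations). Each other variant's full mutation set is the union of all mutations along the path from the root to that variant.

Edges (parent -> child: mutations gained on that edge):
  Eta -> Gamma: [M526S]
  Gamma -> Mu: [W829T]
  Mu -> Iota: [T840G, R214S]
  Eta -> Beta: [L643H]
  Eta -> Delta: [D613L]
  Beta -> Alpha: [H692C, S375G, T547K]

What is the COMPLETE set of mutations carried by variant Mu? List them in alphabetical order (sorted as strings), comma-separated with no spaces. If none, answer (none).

At Eta: gained [] -> total []
At Gamma: gained ['M526S'] -> total ['M526S']
At Mu: gained ['W829T'] -> total ['M526S', 'W829T']

Answer: M526S,W829T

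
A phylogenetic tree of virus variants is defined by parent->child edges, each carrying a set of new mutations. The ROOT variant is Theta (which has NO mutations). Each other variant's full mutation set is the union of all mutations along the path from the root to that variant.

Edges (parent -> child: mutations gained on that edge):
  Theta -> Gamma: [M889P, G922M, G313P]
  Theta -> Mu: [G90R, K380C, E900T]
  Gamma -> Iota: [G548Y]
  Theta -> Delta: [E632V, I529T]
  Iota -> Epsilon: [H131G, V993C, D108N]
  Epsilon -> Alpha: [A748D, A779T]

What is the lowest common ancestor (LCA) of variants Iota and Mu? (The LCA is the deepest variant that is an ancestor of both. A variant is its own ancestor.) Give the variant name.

Path from root to Iota: Theta -> Gamma -> Iota
  ancestors of Iota: {Theta, Gamma, Iota}
Path from root to Mu: Theta -> Mu
  ancestors of Mu: {Theta, Mu}
Common ancestors: {Theta}
Walk up from Mu: Mu (not in ancestors of Iota), Theta (in ancestors of Iota)
Deepest common ancestor (LCA) = Theta

Answer: Theta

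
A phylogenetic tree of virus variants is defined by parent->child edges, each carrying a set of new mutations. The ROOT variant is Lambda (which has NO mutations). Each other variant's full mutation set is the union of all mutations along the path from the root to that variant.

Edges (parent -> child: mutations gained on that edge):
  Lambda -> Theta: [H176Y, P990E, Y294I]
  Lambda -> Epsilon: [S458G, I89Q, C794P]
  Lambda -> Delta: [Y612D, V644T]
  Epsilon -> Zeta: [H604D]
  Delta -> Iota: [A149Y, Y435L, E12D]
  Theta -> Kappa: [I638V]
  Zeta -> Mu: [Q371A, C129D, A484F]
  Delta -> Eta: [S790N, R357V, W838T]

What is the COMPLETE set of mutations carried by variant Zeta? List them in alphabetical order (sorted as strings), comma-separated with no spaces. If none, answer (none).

Answer: C794P,H604D,I89Q,S458G

Derivation:
At Lambda: gained [] -> total []
At Epsilon: gained ['S458G', 'I89Q', 'C794P'] -> total ['C794P', 'I89Q', 'S458G']
At Zeta: gained ['H604D'] -> total ['C794P', 'H604D', 'I89Q', 'S458G']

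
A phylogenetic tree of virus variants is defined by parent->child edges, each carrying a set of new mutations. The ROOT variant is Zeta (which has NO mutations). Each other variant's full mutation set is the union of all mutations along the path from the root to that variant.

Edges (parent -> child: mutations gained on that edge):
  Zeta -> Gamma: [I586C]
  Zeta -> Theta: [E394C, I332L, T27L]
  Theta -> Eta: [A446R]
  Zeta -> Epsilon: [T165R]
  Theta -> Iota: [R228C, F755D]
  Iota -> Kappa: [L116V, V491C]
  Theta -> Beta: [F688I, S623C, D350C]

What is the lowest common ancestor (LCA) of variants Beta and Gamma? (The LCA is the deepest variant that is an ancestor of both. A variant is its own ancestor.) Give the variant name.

Answer: Zeta

Derivation:
Path from root to Beta: Zeta -> Theta -> Beta
  ancestors of Beta: {Zeta, Theta, Beta}
Path from root to Gamma: Zeta -> Gamma
  ancestors of Gamma: {Zeta, Gamma}
Common ancestors: {Zeta}
Walk up from Gamma: Gamma (not in ancestors of Beta), Zeta (in ancestors of Beta)
Deepest common ancestor (LCA) = Zeta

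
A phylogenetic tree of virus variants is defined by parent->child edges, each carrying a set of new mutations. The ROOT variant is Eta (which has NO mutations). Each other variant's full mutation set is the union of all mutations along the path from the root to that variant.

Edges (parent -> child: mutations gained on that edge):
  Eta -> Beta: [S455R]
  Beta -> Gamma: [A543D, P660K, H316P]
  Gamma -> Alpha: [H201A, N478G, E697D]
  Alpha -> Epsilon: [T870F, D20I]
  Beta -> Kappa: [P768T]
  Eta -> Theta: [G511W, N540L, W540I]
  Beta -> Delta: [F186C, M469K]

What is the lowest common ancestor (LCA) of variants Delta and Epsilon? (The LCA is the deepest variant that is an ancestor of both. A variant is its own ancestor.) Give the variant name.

Path from root to Delta: Eta -> Beta -> Delta
  ancestors of Delta: {Eta, Beta, Delta}
Path from root to Epsilon: Eta -> Beta -> Gamma -> Alpha -> Epsilon
  ancestors of Epsilon: {Eta, Beta, Gamma, Alpha, Epsilon}
Common ancestors: {Eta, Beta}
Walk up from Epsilon: Epsilon (not in ancestors of Delta), Alpha (not in ancestors of Delta), Gamma (not in ancestors of Delta), Beta (in ancestors of Delta), Eta (in ancestors of Delta)
Deepest common ancestor (LCA) = Beta

Answer: Beta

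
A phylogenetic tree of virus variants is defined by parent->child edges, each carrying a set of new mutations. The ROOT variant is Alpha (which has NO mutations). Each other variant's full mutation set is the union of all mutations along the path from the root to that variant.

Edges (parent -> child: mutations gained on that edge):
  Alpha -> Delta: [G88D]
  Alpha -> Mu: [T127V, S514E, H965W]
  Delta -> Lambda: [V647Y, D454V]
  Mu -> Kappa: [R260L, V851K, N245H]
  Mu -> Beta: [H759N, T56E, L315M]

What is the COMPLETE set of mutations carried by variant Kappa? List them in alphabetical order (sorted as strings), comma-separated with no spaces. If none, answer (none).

At Alpha: gained [] -> total []
At Mu: gained ['T127V', 'S514E', 'H965W'] -> total ['H965W', 'S514E', 'T127V']
At Kappa: gained ['R260L', 'V851K', 'N245H'] -> total ['H965W', 'N245H', 'R260L', 'S514E', 'T127V', 'V851K']

Answer: H965W,N245H,R260L,S514E,T127V,V851K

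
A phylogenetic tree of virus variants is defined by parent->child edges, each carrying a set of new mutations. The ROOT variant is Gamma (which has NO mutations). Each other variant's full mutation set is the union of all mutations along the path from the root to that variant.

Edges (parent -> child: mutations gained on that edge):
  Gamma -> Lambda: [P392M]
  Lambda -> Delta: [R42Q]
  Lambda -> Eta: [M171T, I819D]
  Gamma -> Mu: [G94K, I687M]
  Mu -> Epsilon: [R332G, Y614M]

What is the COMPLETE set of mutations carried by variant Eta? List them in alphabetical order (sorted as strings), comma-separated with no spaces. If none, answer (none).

Answer: I819D,M171T,P392M

Derivation:
At Gamma: gained [] -> total []
At Lambda: gained ['P392M'] -> total ['P392M']
At Eta: gained ['M171T', 'I819D'] -> total ['I819D', 'M171T', 'P392M']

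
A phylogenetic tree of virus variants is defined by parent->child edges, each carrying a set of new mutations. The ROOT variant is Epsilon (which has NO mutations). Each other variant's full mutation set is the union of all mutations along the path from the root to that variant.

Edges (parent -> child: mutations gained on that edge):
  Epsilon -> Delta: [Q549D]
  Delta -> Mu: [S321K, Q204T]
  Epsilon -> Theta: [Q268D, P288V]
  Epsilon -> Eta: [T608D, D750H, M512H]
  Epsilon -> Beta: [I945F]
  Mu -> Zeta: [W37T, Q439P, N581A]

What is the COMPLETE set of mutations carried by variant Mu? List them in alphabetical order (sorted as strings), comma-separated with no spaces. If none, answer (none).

At Epsilon: gained [] -> total []
At Delta: gained ['Q549D'] -> total ['Q549D']
At Mu: gained ['S321K', 'Q204T'] -> total ['Q204T', 'Q549D', 'S321K']

Answer: Q204T,Q549D,S321K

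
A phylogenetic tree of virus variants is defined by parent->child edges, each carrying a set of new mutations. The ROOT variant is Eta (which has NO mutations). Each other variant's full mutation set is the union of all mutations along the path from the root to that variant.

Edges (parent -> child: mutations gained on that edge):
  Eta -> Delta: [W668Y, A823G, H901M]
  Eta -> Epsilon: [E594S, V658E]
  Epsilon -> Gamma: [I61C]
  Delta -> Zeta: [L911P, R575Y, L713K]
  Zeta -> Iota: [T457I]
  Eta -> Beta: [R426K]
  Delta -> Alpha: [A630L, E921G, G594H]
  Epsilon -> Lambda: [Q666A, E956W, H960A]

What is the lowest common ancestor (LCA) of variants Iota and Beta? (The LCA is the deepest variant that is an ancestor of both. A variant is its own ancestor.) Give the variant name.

Path from root to Iota: Eta -> Delta -> Zeta -> Iota
  ancestors of Iota: {Eta, Delta, Zeta, Iota}
Path from root to Beta: Eta -> Beta
  ancestors of Beta: {Eta, Beta}
Common ancestors: {Eta}
Walk up from Beta: Beta (not in ancestors of Iota), Eta (in ancestors of Iota)
Deepest common ancestor (LCA) = Eta

Answer: Eta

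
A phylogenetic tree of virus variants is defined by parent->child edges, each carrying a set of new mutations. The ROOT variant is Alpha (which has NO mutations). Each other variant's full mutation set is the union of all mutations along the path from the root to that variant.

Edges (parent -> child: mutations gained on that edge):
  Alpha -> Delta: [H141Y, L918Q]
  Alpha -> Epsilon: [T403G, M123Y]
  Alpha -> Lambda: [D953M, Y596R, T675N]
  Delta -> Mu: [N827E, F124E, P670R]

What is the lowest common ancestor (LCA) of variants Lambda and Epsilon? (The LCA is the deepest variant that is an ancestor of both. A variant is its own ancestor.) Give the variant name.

Path from root to Lambda: Alpha -> Lambda
  ancestors of Lambda: {Alpha, Lambda}
Path from root to Epsilon: Alpha -> Epsilon
  ancestors of Epsilon: {Alpha, Epsilon}
Common ancestors: {Alpha}
Walk up from Epsilon: Epsilon (not in ancestors of Lambda), Alpha (in ancestors of Lambda)
Deepest common ancestor (LCA) = Alpha

Answer: Alpha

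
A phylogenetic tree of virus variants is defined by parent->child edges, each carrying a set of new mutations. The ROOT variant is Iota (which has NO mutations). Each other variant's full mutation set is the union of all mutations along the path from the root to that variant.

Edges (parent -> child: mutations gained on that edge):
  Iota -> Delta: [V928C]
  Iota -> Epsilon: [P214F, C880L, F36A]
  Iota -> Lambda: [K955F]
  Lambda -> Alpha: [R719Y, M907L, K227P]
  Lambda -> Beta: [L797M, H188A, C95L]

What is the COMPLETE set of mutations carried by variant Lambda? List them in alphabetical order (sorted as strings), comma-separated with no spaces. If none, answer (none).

At Iota: gained [] -> total []
At Lambda: gained ['K955F'] -> total ['K955F']

Answer: K955F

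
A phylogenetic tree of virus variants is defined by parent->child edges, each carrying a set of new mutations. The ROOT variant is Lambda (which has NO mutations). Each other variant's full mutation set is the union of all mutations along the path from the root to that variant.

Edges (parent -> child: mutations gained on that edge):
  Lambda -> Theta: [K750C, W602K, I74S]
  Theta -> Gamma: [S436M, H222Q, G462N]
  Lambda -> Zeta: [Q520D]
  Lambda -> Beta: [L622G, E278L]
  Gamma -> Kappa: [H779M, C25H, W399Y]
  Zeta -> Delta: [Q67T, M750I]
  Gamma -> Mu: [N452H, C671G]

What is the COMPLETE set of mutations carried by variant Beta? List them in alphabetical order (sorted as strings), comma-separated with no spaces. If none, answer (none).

Answer: E278L,L622G

Derivation:
At Lambda: gained [] -> total []
At Beta: gained ['L622G', 'E278L'] -> total ['E278L', 'L622G']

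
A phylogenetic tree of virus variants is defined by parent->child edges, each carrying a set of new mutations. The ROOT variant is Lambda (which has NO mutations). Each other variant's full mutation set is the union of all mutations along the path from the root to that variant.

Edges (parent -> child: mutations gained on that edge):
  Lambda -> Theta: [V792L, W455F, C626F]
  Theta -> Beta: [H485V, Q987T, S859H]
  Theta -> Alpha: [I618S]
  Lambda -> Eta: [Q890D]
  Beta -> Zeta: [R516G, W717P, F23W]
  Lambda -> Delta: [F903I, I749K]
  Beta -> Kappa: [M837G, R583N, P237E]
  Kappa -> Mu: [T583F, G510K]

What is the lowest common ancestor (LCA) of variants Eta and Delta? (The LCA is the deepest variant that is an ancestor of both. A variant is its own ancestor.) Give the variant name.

Path from root to Eta: Lambda -> Eta
  ancestors of Eta: {Lambda, Eta}
Path from root to Delta: Lambda -> Delta
  ancestors of Delta: {Lambda, Delta}
Common ancestors: {Lambda}
Walk up from Delta: Delta (not in ancestors of Eta), Lambda (in ancestors of Eta)
Deepest common ancestor (LCA) = Lambda

Answer: Lambda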